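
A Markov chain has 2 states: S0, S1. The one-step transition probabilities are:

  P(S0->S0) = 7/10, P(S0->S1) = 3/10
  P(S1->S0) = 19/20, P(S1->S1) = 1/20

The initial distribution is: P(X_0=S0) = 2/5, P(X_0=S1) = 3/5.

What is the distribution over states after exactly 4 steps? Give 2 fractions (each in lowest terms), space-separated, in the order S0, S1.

Answer: 971/1280 309/1280

Derivation:
Propagating the distribution step by step (d_{t+1} = d_t * P):
d_0 = (S0=2/5, S1=3/5)
  d_1[S0] = 2/5*7/10 + 3/5*19/20 = 17/20
  d_1[S1] = 2/5*3/10 + 3/5*1/20 = 3/20
d_1 = (S0=17/20, S1=3/20)
  d_2[S0] = 17/20*7/10 + 3/20*19/20 = 59/80
  d_2[S1] = 17/20*3/10 + 3/20*1/20 = 21/80
d_2 = (S0=59/80, S1=21/80)
  d_3[S0] = 59/80*7/10 + 21/80*19/20 = 49/64
  d_3[S1] = 59/80*3/10 + 21/80*1/20 = 15/64
d_3 = (S0=49/64, S1=15/64)
  d_4[S0] = 49/64*7/10 + 15/64*19/20 = 971/1280
  d_4[S1] = 49/64*3/10 + 15/64*1/20 = 309/1280
d_4 = (S0=971/1280, S1=309/1280)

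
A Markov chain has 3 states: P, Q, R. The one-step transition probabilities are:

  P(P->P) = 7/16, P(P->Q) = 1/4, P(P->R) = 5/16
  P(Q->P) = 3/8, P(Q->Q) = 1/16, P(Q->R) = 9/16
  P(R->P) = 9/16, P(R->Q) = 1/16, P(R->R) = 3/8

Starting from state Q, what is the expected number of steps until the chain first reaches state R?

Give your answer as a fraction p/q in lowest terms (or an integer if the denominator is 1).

Answer: 80/37

Derivation:
Let h_i = expected steps to first reach R from state i.
Boundary: h_R = 0.
First-step equations for the other states:
  h_P = 1 + 7/16*h_P + 1/4*h_Q + 5/16*h_R
  h_Q = 1 + 3/8*h_P + 1/16*h_Q + 9/16*h_R

Substituting h_R = 0 and rearranging gives the linear system (I - Q) h = 1:
  [9/16, -1/4] . (h_P, h_Q) = 1
  [-3/8, 15/16] . (h_P, h_Q) = 1

Solving yields:
  h_P = 304/111
  h_Q = 80/37

Starting state is Q, so the expected hitting time is h_Q = 80/37.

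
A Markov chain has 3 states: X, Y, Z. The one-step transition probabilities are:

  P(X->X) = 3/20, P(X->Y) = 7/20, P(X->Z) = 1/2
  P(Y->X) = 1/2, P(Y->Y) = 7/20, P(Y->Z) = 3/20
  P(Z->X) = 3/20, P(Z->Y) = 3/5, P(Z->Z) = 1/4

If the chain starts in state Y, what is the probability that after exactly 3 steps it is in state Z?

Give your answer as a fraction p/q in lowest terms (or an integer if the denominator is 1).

Answer: 447/1600

Derivation:
Computing P^3 by repeated multiplication:
P^1 =
  X: [3/20, 7/20, 1/2]
  Y: [1/2, 7/20, 3/20]
  Z: [3/20, 3/5, 1/4]
P^2 =
  X: [109/400, 19/40, 101/400]
  Y: [109/400, 31/80, 17/50]
  Z: [9/25, 33/80, 91/400]
P^3 =
  X: [253/800, 661/1600, 433/1600]
  Y: [457/1600, 87/200, 447/1600]
  Z: [471/1600, 651/1600, 239/800]

(P^3)[Y -> Z] = 447/1600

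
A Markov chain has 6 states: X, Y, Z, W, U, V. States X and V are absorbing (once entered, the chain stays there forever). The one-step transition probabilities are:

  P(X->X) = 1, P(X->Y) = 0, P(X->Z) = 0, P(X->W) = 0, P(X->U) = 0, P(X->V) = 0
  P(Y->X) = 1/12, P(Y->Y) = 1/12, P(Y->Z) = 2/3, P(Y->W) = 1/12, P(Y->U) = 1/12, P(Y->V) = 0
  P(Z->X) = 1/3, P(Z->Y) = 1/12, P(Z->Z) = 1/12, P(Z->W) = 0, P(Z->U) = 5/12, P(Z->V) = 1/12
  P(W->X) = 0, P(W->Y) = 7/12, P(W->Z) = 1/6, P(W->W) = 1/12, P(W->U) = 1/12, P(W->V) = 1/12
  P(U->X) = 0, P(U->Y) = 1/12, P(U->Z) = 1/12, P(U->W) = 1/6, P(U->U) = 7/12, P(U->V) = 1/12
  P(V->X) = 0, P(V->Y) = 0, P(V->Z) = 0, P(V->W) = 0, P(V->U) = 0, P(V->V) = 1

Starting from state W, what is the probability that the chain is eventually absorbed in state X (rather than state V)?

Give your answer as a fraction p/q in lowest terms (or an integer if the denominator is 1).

Answer: 1019/1746

Derivation:
Let a_i = P(absorbed in X | start in state i).
Boundary conditions: a_X = 1, a_V = 0.
For each transient state i, a_i = sum_j P(i->j) * a_j:
  a_Y = 1/12*a_X + 1/12*a_Y + 2/3*a_Z + 1/12*a_W + 1/12*a_U + 0*a_V
  a_Z = 1/3*a_X + 1/12*a_Y + 1/12*a_Z + 0*a_W + 5/12*a_U + 1/12*a_V
  a_W = 0*a_X + 7/12*a_Y + 1/6*a_Z + 1/12*a_W + 1/12*a_U + 1/12*a_V
  a_U = 0*a_X + 1/12*a_Y + 1/12*a_Z + 1/6*a_W + 7/12*a_U + 1/12*a_V

Substituting a_X = 1 and a_V = 0, rearrange to (I - Q) a = r where r[i] = P(i -> X):
  [11/12, -2/3, -1/12, -1/12] . (a_Y, a_Z, a_W, a_U) = 1/12
  [-1/12, 11/12, 0, -5/12] . (a_Y, a_Z, a_W, a_U) = 1/3
  [-7/12, -1/6, 11/12, -1/12] . (a_Y, a_Z, a_W, a_U) = 0
  [-1/12, -1/12, -1/6, 5/12] . (a_Y, a_Z, a_W, a_U) = 0

Solving yields:
  a_Y = 577/873
  a_Z = 1133/1746
  a_W = 1019/1746
  a_U = 865/1746

Starting state is W, so the absorption probability is a_W = 1019/1746.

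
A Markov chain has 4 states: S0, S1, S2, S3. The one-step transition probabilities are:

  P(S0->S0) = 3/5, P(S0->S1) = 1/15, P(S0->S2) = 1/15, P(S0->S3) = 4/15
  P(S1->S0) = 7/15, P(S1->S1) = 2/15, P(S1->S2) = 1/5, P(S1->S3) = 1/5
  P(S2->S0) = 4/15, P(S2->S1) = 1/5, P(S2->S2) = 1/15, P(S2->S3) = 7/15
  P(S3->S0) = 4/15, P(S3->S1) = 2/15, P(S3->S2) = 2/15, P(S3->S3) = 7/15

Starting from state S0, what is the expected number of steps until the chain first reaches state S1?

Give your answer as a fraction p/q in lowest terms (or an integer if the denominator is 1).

Answer: 2655/272

Derivation:
Let h_i = expected steps to first reach S1 from state i.
Boundary: h_S1 = 0.
First-step equations for the other states:
  h_S0 = 1 + 3/5*h_S0 + 1/15*h_S1 + 1/15*h_S2 + 4/15*h_S3
  h_S2 = 1 + 4/15*h_S0 + 1/5*h_S1 + 1/15*h_S2 + 7/15*h_S3
  h_S3 = 1 + 4/15*h_S0 + 2/15*h_S1 + 2/15*h_S2 + 7/15*h_S3

Substituting h_S1 = 0 and rearranging gives the linear system (I - Q) h = 1:
  [2/5, -1/15, -4/15] . (h_S0, h_S2, h_S3) = 1
  [-4/15, 14/15, -7/15] . (h_S0, h_S2, h_S3) = 1
  [-4/15, -2/15, 8/15] . (h_S0, h_S2, h_S3) = 1

Solving yields:
  h_S0 = 2655/272
  h_S2 = 1125/136
  h_S3 = 150/17

Starting state is S0, so the expected hitting time is h_S0 = 2655/272.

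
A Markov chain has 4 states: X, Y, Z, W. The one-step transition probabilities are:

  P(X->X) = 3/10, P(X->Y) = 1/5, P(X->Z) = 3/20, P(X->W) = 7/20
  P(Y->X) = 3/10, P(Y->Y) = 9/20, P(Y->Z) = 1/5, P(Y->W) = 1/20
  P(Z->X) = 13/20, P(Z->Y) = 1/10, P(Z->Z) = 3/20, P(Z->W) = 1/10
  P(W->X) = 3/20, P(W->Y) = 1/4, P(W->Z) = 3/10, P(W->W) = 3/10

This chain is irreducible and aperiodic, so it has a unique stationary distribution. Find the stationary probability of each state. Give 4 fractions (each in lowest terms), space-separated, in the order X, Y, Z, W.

Answer: 2237/6656 1697/6656 1297/6656 1425/6656

Derivation:
The stationary distribution satisfies pi = pi * P, i.e.:
  pi_X = 3/10*pi_X + 3/10*pi_Y + 13/20*pi_Z + 3/20*pi_W
  pi_Y = 1/5*pi_X + 9/20*pi_Y + 1/10*pi_Z + 1/4*pi_W
  pi_Z = 3/20*pi_X + 1/5*pi_Y + 3/20*pi_Z + 3/10*pi_W
  pi_W = 7/20*pi_X + 1/20*pi_Y + 1/10*pi_Z + 3/10*pi_W
with normalization: pi_X + pi_Y + pi_Z + pi_W = 1.

Using the first 3 balance equations plus normalization, the linear system A*pi = b is:
  [-7/10, 3/10, 13/20, 3/20] . pi = 0
  [1/5, -11/20, 1/10, 1/4] . pi = 0
  [3/20, 1/5, -17/20, 3/10] . pi = 0
  [1, 1, 1, 1] . pi = 1

Solving yields:
  pi_X = 2237/6656
  pi_Y = 1697/6656
  pi_Z = 1297/6656
  pi_W = 1425/6656

Verification (pi * P):
  2237/6656*3/10 + 1697/6656*3/10 + 1297/6656*13/20 + 1425/6656*3/20 = 2237/6656 = pi_X  (ok)
  2237/6656*1/5 + 1697/6656*9/20 + 1297/6656*1/10 + 1425/6656*1/4 = 1697/6656 = pi_Y  (ok)
  2237/6656*3/20 + 1697/6656*1/5 + 1297/6656*3/20 + 1425/6656*3/10 = 1297/6656 = pi_Z  (ok)
  2237/6656*7/20 + 1697/6656*1/20 + 1297/6656*1/10 + 1425/6656*3/10 = 1425/6656 = pi_W  (ok)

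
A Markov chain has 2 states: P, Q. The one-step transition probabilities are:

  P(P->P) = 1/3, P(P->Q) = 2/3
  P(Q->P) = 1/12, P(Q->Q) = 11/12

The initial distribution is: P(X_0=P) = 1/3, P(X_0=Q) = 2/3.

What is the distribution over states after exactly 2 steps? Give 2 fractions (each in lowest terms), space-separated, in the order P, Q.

Answer: 1/8 7/8

Derivation:
Propagating the distribution step by step (d_{t+1} = d_t * P):
d_0 = (P=1/3, Q=2/3)
  d_1[P] = 1/3*1/3 + 2/3*1/12 = 1/6
  d_1[Q] = 1/3*2/3 + 2/3*11/12 = 5/6
d_1 = (P=1/6, Q=5/6)
  d_2[P] = 1/6*1/3 + 5/6*1/12 = 1/8
  d_2[Q] = 1/6*2/3 + 5/6*11/12 = 7/8
d_2 = (P=1/8, Q=7/8)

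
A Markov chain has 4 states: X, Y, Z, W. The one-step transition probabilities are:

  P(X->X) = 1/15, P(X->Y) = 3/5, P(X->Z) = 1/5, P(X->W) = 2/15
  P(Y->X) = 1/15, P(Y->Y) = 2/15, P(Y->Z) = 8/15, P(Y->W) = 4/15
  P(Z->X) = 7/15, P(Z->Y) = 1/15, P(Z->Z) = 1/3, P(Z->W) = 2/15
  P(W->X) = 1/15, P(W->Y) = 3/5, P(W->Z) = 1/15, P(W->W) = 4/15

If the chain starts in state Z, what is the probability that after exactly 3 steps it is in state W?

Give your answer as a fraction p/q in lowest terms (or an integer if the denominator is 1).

Answer: 698/3375

Derivation:
Computing P^3 by repeated multiplication:
P^1 =
  X: [1/15, 3/5, 1/5, 2/15]
  Y: [1/15, 2/15, 8/15, 4/15]
  Z: [7/15, 1/15, 1/3, 2/15]
  W: [1/15, 3/5, 1/15, 4/15]
P^2 =
  X: [11/75, 16/75, 92/225, 52/225]
  Y: [7/25, 19/75, 7/25, 14/75]
  Z: [1/5, 88/225, 56/225, 4/25]
  W: [7/75, 64/225, 28/75, 56/225]
P^3 =
  X: [259/1125, 953/3375, 199/675, 26/135]
  Y: [67/375, 374/1125, 334/1125, 24/125]
  Z: [187/1125, 961/3375, 77/225, 698/3375]
  W: [27/125, 181/675, 1051/3375, 46/225]

(P^3)[Z -> W] = 698/3375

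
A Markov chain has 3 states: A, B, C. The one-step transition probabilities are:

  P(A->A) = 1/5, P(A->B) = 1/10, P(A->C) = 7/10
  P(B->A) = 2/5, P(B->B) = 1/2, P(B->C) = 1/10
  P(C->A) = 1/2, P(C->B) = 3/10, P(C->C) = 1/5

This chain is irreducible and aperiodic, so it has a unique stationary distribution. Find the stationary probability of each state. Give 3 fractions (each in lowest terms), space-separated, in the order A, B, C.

The stationary distribution satisfies pi = pi * P, i.e.:
  pi_A = 1/5*pi_A + 2/5*pi_B + 1/2*pi_C
  pi_B = 1/10*pi_A + 1/2*pi_B + 3/10*pi_C
  pi_C = 7/10*pi_A + 1/10*pi_B + 1/5*pi_C
with normalization: pi_A + pi_B + pi_C = 1.

Using the first 2 balance equations plus normalization, the linear system A*pi = b is:
  [-4/5, 2/5, 1/2] . pi = 0
  [1/10, -1/2, 3/10] . pi = 0
  [1, 1, 1] . pi = 1

Solving yields:
  pi_A = 37/102
  pi_B = 29/102
  pi_C = 6/17

Verification (pi * P):
  37/102*1/5 + 29/102*2/5 + 6/17*1/2 = 37/102 = pi_A  (ok)
  37/102*1/10 + 29/102*1/2 + 6/17*3/10 = 29/102 = pi_B  (ok)
  37/102*7/10 + 29/102*1/10 + 6/17*1/5 = 6/17 = pi_C  (ok)

Answer: 37/102 29/102 6/17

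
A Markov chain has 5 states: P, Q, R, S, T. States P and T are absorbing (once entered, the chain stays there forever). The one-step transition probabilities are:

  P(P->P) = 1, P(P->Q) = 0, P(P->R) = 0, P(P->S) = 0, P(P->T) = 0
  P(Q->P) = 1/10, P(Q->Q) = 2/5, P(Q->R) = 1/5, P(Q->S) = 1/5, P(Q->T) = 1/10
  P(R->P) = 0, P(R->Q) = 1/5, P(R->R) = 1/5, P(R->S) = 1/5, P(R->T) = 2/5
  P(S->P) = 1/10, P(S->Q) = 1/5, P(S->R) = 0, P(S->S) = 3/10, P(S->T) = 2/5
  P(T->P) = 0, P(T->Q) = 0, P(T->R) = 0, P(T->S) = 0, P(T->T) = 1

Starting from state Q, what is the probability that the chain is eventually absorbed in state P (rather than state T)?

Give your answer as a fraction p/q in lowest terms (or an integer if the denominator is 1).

Let a_i = P(absorbed in P | start in state i).
Boundary conditions: a_P = 1, a_T = 0.
For each transient state i, a_i = sum_j P(i->j) * a_j:
  a_Q = 1/10*a_P + 2/5*a_Q + 1/5*a_R + 1/5*a_S + 1/10*a_T
  a_R = 0*a_P + 1/5*a_Q + 1/5*a_R + 1/5*a_S + 2/5*a_T
  a_S = 1/10*a_P + 1/5*a_Q + 0*a_R + 3/10*a_S + 2/5*a_T

Substituting a_P = 1 and a_T = 0, rearrange to (I - Q) a = r where r[i] = P(i -> P):
  [3/5, -1/5, -1/5] . (a_Q, a_R, a_S) = 1/10
  [-1/5, 4/5, -1/5] . (a_Q, a_R, a_S) = 0
  [-1/5, 0, 7/10] . (a_Q, a_R, a_S) = 1/10

Solving yields:
  a_Q = 19/67
  a_R = 17/134
  a_S = 15/67

Starting state is Q, so the absorption probability is a_Q = 19/67.

Answer: 19/67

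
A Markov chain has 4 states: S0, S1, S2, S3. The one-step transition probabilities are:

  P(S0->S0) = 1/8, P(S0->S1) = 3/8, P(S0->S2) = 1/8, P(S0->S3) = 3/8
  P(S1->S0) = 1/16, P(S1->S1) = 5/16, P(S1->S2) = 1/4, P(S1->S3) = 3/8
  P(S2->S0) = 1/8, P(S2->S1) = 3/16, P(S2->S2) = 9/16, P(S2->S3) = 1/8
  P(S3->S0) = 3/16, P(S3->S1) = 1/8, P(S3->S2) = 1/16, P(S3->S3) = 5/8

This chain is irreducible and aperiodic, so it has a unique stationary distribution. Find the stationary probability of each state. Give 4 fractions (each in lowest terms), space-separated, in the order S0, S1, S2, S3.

Answer: 125/904 193/904 201/904 385/904

Derivation:
The stationary distribution satisfies pi = pi * P, i.e.:
  pi_S0 = 1/8*pi_S0 + 1/16*pi_S1 + 1/8*pi_S2 + 3/16*pi_S3
  pi_S1 = 3/8*pi_S0 + 5/16*pi_S1 + 3/16*pi_S2 + 1/8*pi_S3
  pi_S2 = 1/8*pi_S0 + 1/4*pi_S1 + 9/16*pi_S2 + 1/16*pi_S3
  pi_S3 = 3/8*pi_S0 + 3/8*pi_S1 + 1/8*pi_S2 + 5/8*pi_S3
with normalization: pi_S0 + pi_S1 + pi_S2 + pi_S3 = 1.

Using the first 3 balance equations plus normalization, the linear system A*pi = b is:
  [-7/8, 1/16, 1/8, 3/16] . pi = 0
  [3/8, -11/16, 3/16, 1/8] . pi = 0
  [1/8, 1/4, -7/16, 1/16] . pi = 0
  [1, 1, 1, 1] . pi = 1

Solving yields:
  pi_S0 = 125/904
  pi_S1 = 193/904
  pi_S2 = 201/904
  pi_S3 = 385/904

Verification (pi * P):
  125/904*1/8 + 193/904*1/16 + 201/904*1/8 + 385/904*3/16 = 125/904 = pi_S0  (ok)
  125/904*3/8 + 193/904*5/16 + 201/904*3/16 + 385/904*1/8 = 193/904 = pi_S1  (ok)
  125/904*1/8 + 193/904*1/4 + 201/904*9/16 + 385/904*1/16 = 201/904 = pi_S2  (ok)
  125/904*3/8 + 193/904*3/8 + 201/904*1/8 + 385/904*5/8 = 385/904 = pi_S3  (ok)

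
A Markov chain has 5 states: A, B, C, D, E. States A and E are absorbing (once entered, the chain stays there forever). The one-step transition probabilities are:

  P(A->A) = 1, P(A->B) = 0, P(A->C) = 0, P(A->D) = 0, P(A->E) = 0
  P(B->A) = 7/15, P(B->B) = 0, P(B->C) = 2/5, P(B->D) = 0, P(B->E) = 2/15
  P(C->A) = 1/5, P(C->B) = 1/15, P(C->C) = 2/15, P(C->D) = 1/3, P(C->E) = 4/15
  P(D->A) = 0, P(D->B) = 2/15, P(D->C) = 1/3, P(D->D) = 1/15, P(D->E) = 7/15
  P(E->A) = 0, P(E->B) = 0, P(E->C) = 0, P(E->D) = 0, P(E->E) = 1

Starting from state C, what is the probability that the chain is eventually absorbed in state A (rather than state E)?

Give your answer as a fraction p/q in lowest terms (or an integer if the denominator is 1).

Answer: 266/737

Derivation:
Let a_i = P(absorbed in A | start in state i).
Boundary conditions: a_A = 1, a_E = 0.
For each transient state i, a_i = sum_j P(i->j) * a_j:
  a_B = 7/15*a_A + 0*a_B + 2/5*a_C + 0*a_D + 2/15*a_E
  a_C = 1/5*a_A + 1/15*a_B + 2/15*a_C + 1/3*a_D + 4/15*a_E
  a_D = 0*a_A + 2/15*a_B + 1/3*a_C + 1/15*a_D + 7/15*a_E

Substituting a_A = 1 and a_E = 0, rearrange to (I - Q) a = r where r[i] = P(i -> A):
  [1, -2/5, 0] . (a_B, a_C, a_D) = 7/15
  [-1/15, 13/15, -1/3] . (a_B, a_C, a_D) = 1/5
  [-2/15, -1/3, 14/15] . (a_B, a_C, a_D) = 0

Solving yields:
  a_B = 1351/2211
  a_C = 266/737
  a_D = 478/2211

Starting state is C, so the absorption probability is a_C = 266/737.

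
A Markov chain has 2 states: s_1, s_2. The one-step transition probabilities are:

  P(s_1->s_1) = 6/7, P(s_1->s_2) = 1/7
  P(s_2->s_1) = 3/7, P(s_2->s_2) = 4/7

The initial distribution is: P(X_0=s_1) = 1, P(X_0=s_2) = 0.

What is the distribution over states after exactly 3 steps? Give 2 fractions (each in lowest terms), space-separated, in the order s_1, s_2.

Propagating the distribution step by step (d_{t+1} = d_t * P):
d_0 = (s_1=1, s_2=0)
  d_1[s_1] = 1*6/7 + 0*3/7 = 6/7
  d_1[s_2] = 1*1/7 + 0*4/7 = 1/7
d_1 = (s_1=6/7, s_2=1/7)
  d_2[s_1] = 6/7*6/7 + 1/7*3/7 = 39/49
  d_2[s_2] = 6/7*1/7 + 1/7*4/7 = 10/49
d_2 = (s_1=39/49, s_2=10/49)
  d_3[s_1] = 39/49*6/7 + 10/49*3/7 = 264/343
  d_3[s_2] = 39/49*1/7 + 10/49*4/7 = 79/343
d_3 = (s_1=264/343, s_2=79/343)

Answer: 264/343 79/343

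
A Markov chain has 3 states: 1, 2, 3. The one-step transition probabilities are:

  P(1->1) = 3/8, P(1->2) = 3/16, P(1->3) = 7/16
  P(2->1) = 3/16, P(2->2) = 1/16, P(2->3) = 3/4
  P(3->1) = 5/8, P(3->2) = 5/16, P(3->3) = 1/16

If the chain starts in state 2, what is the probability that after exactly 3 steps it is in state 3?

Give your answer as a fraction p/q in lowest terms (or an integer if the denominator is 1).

Computing P^3 by repeated multiplication:
P^1 =
  1: [3/8, 3/16, 7/16]
  2: [3/16, 1/16, 3/4]
  3: [5/8, 5/16, 1/16]
P^2 =
  1: [115/256, 7/32, 85/256]
  2: [141/256, 35/128, 45/256]
  3: [85/256, 5/32, 131/256]
P^3 =
  1: [427/1024, 413/2048, 781/2048]
  2: [753/2048, 359/2048, 117/256]
  3: [485/1024, 475/2048, 603/2048]

(P^3)[2 -> 3] = 117/256

Answer: 117/256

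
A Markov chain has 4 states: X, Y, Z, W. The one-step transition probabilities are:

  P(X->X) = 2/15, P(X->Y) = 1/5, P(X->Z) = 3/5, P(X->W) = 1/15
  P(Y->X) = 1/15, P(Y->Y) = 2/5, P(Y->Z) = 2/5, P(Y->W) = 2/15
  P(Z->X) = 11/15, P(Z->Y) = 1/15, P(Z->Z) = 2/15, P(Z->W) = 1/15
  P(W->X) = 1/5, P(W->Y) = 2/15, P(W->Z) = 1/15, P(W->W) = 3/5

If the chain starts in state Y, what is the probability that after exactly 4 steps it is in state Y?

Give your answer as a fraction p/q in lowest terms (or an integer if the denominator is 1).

Answer: 9218/50625

Derivation:
Computing P^4 by repeated multiplication:
P^1 =
  X: [2/15, 1/5, 3/5, 1/15]
  Y: [1/15, 2/5, 2/5, 2/15]
  Z: [11/15, 1/15, 2/15, 1/15]
  W: [1/5, 2/15, 1/15, 3/5]
P^2 =
  X: [109/225, 7/45, 11/45, 26/225]
  Y: [16/45, 49/225, 59/225, 37/225]
  Z: [16/75, 43/225, 22/45, 8/75]
  W: [46/225, 8/45, 2/9, 89/225]
P^3 =
  X: [104/375, 644/3375, 1327/3375, 52/375]
  Y: [323/1125, 667/3375, 1169/3375, 38/225]
  Z: [1421/3375, 112/675, 934/3375, 92/675]
  W: [949/3375, 202/1125, 281/1125, 977/3375]
P^4 =
  X: [18517/50625, 1787/10125, 3082/10125, 7763/50625]
  Y: [17174/50625, 9218/50625, 15631/50625, 8602/50625]
  Z: [15056/50625, 117/625, 2053/5625, 1523/10125]
  W: [14708/50625, 1856/10125, 2968/10125, 11797/50625]

(P^4)[Y -> Y] = 9218/50625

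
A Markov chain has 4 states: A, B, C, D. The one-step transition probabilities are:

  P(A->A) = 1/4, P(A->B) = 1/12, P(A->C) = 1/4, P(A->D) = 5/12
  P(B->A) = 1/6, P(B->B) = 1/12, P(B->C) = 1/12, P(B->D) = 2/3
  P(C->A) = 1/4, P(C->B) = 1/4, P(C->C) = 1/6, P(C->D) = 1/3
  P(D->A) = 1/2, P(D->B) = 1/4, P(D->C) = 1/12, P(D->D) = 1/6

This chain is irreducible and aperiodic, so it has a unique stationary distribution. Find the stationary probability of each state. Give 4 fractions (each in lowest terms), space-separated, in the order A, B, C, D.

The stationary distribution satisfies pi = pi * P, i.e.:
  pi_A = 1/4*pi_A + 1/6*pi_B + 1/4*pi_C + 1/2*pi_D
  pi_B = 1/12*pi_A + 1/12*pi_B + 1/4*pi_C + 1/4*pi_D
  pi_C = 1/4*pi_A + 1/12*pi_B + 1/6*pi_C + 1/12*pi_D
  pi_D = 5/12*pi_A + 2/3*pi_B + 1/3*pi_C + 1/6*pi_D
with normalization: pi_A + pi_B + pi_C + pi_D = 1.

Using the first 3 balance equations plus normalization, the linear system A*pi = b is:
  [-3/4, 1/6, 1/4, 1/2] . pi = 0
  [1/12, -11/12, 1/4, 1/4] . pi = 0
  [1/4, 1/12, -5/6, 1/12] . pi = 0
  [1, 1, 1, 1] . pi = 1

Solving yields:
  pi_A = 375/1153
  pi_B = 387/2306
  pi_C = 173/1153
  pi_D = 823/2306

Verification (pi * P):
  375/1153*1/4 + 387/2306*1/6 + 173/1153*1/4 + 823/2306*1/2 = 375/1153 = pi_A  (ok)
  375/1153*1/12 + 387/2306*1/12 + 173/1153*1/4 + 823/2306*1/4 = 387/2306 = pi_B  (ok)
  375/1153*1/4 + 387/2306*1/12 + 173/1153*1/6 + 823/2306*1/12 = 173/1153 = pi_C  (ok)
  375/1153*5/12 + 387/2306*2/3 + 173/1153*1/3 + 823/2306*1/6 = 823/2306 = pi_D  (ok)

Answer: 375/1153 387/2306 173/1153 823/2306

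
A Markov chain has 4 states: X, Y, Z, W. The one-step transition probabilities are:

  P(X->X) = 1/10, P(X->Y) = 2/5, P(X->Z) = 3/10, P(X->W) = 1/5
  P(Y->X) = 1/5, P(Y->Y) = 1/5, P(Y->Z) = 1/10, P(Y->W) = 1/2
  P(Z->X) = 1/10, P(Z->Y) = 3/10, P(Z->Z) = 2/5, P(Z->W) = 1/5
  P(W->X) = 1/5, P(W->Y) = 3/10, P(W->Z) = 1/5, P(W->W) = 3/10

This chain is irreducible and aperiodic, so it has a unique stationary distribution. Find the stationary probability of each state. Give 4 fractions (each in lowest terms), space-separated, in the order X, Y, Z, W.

The stationary distribution satisfies pi = pi * P, i.e.:
  pi_X = 1/10*pi_X + 1/5*pi_Y + 1/10*pi_Z + 1/5*pi_W
  pi_Y = 2/5*pi_X + 1/5*pi_Y + 3/10*pi_Z + 3/10*pi_W
  pi_Z = 3/10*pi_X + 1/10*pi_Y + 2/5*pi_Z + 1/5*pi_W
  pi_W = 1/5*pi_X + 1/2*pi_Y + 1/5*pi_Z + 3/10*pi_W
with normalization: pi_X + pi_Y + pi_Z + pi_W = 1.

Using the first 3 balance equations plus normalization, the linear system A*pi = b is:
  [-9/10, 1/5, 1/10, 1/5] . pi = 0
  [2/5, -4/5, 3/10, 3/10] . pi = 0
  [3/10, 1/10, -3/5, 1/5] . pi = 0
  [1, 1, 1, 1] . pi = 1

Solving yields:
  pi_X = 157/978
  pi_Y = 281/978
  pi_Z = 229/978
  pi_W = 311/978

Verification (pi * P):
  157/978*1/10 + 281/978*1/5 + 229/978*1/10 + 311/978*1/5 = 157/978 = pi_X  (ok)
  157/978*2/5 + 281/978*1/5 + 229/978*3/10 + 311/978*3/10 = 281/978 = pi_Y  (ok)
  157/978*3/10 + 281/978*1/10 + 229/978*2/5 + 311/978*1/5 = 229/978 = pi_Z  (ok)
  157/978*1/5 + 281/978*1/2 + 229/978*1/5 + 311/978*3/10 = 311/978 = pi_W  (ok)

Answer: 157/978 281/978 229/978 311/978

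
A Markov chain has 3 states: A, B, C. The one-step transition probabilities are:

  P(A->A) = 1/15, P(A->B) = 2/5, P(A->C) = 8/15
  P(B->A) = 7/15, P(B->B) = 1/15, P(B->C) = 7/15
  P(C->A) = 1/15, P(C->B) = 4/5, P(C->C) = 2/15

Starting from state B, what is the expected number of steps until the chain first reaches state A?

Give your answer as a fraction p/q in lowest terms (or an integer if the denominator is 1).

Let h_i = expected steps to first reach A from state i.
Boundary: h_A = 0.
First-step equations for the other states:
  h_B = 1 + 7/15*h_A + 1/15*h_B + 7/15*h_C
  h_C = 1 + 1/15*h_A + 4/5*h_B + 2/15*h_C

Substituting h_A = 0 and rearranging gives the linear system (I - Q) h = 1:
  [14/15, -7/15] . (h_B, h_C) = 1
  [-4/5, 13/15] . (h_B, h_C) = 1

Solving yields:
  h_B = 150/49
  h_C = 195/49

Starting state is B, so the expected hitting time is h_B = 150/49.

Answer: 150/49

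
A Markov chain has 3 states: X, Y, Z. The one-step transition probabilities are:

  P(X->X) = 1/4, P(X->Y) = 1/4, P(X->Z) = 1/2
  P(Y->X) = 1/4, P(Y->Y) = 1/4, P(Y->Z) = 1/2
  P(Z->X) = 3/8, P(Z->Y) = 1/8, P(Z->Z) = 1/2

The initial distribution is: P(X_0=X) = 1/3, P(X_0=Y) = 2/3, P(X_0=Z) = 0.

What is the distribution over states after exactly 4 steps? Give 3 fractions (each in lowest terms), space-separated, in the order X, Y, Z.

Propagating the distribution step by step (d_{t+1} = d_t * P):
d_0 = (X=1/3, Y=2/3, Z=0)
  d_1[X] = 1/3*1/4 + 2/3*1/4 + 0*3/8 = 1/4
  d_1[Y] = 1/3*1/4 + 2/3*1/4 + 0*1/8 = 1/4
  d_1[Z] = 1/3*1/2 + 2/3*1/2 + 0*1/2 = 1/2
d_1 = (X=1/4, Y=1/4, Z=1/2)
  d_2[X] = 1/4*1/4 + 1/4*1/4 + 1/2*3/8 = 5/16
  d_2[Y] = 1/4*1/4 + 1/4*1/4 + 1/2*1/8 = 3/16
  d_2[Z] = 1/4*1/2 + 1/4*1/2 + 1/2*1/2 = 1/2
d_2 = (X=5/16, Y=3/16, Z=1/2)
  d_3[X] = 5/16*1/4 + 3/16*1/4 + 1/2*3/8 = 5/16
  d_3[Y] = 5/16*1/4 + 3/16*1/4 + 1/2*1/8 = 3/16
  d_3[Z] = 5/16*1/2 + 3/16*1/2 + 1/2*1/2 = 1/2
d_3 = (X=5/16, Y=3/16, Z=1/2)
  d_4[X] = 5/16*1/4 + 3/16*1/4 + 1/2*3/8 = 5/16
  d_4[Y] = 5/16*1/4 + 3/16*1/4 + 1/2*1/8 = 3/16
  d_4[Z] = 5/16*1/2 + 3/16*1/2 + 1/2*1/2 = 1/2
d_4 = (X=5/16, Y=3/16, Z=1/2)

Answer: 5/16 3/16 1/2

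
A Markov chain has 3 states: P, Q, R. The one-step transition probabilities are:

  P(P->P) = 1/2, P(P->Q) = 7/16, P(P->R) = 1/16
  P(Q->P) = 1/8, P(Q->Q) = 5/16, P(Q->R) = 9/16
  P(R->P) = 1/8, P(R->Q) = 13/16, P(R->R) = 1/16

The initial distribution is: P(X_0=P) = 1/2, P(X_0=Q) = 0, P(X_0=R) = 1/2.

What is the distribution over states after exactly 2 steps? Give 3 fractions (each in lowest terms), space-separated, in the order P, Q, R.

Propagating the distribution step by step (d_{t+1} = d_t * P):
d_0 = (P=1/2, Q=0, R=1/2)
  d_1[P] = 1/2*1/2 + 0*1/8 + 1/2*1/8 = 5/16
  d_1[Q] = 1/2*7/16 + 0*5/16 + 1/2*13/16 = 5/8
  d_1[R] = 1/2*1/16 + 0*9/16 + 1/2*1/16 = 1/16
d_1 = (P=5/16, Q=5/8, R=1/16)
  d_2[P] = 5/16*1/2 + 5/8*1/8 + 1/16*1/8 = 31/128
  d_2[Q] = 5/16*7/16 + 5/8*5/16 + 1/16*13/16 = 49/128
  d_2[R] = 5/16*1/16 + 5/8*9/16 + 1/16*1/16 = 3/8
d_2 = (P=31/128, Q=49/128, R=3/8)

Answer: 31/128 49/128 3/8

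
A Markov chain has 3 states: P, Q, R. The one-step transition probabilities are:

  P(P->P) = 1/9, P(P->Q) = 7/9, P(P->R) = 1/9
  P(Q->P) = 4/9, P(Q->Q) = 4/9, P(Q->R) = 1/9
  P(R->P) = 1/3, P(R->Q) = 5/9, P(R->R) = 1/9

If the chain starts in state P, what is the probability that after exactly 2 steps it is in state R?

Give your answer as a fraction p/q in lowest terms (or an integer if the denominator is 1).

Answer: 1/9

Derivation:
Computing P^2 by repeated multiplication:
P^1 =
  P: [1/9, 7/9, 1/9]
  Q: [4/9, 4/9, 1/9]
  R: [1/3, 5/9, 1/9]
P^2 =
  P: [32/81, 40/81, 1/9]
  Q: [23/81, 49/81, 1/9]
  R: [26/81, 46/81, 1/9]

(P^2)[P -> R] = 1/9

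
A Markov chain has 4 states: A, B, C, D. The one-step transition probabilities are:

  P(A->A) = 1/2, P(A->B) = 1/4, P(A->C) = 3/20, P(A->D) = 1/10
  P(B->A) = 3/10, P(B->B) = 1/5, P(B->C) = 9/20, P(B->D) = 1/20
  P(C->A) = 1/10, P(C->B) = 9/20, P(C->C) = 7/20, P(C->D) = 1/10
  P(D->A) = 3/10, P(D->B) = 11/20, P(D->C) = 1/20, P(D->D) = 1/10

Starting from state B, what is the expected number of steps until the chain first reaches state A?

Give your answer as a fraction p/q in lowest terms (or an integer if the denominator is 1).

Answer: 1065/238

Derivation:
Let h_i = expected steps to first reach A from state i.
Boundary: h_A = 0.
First-step equations for the other states:
  h_B = 1 + 3/10*h_A + 1/5*h_B + 9/20*h_C + 1/20*h_D
  h_C = 1 + 1/10*h_A + 9/20*h_B + 7/20*h_C + 1/10*h_D
  h_D = 1 + 3/10*h_A + 11/20*h_B + 1/20*h_C + 1/10*h_D

Substituting h_A = 0 and rearranging gives the linear system (I - Q) h = 1:
  [4/5, -9/20, -1/20] . (h_B, h_C, h_D) = 1
  [-9/20, 13/20, -1/10] . (h_B, h_C, h_D) = 1
  [-11/20, -1/20, 9/10] . (h_B, h_C, h_D) = 1

Solving yields:
  h_B = 1065/238
  h_C = 1255/238
  h_D = 985/238

Starting state is B, so the expected hitting time is h_B = 1065/238.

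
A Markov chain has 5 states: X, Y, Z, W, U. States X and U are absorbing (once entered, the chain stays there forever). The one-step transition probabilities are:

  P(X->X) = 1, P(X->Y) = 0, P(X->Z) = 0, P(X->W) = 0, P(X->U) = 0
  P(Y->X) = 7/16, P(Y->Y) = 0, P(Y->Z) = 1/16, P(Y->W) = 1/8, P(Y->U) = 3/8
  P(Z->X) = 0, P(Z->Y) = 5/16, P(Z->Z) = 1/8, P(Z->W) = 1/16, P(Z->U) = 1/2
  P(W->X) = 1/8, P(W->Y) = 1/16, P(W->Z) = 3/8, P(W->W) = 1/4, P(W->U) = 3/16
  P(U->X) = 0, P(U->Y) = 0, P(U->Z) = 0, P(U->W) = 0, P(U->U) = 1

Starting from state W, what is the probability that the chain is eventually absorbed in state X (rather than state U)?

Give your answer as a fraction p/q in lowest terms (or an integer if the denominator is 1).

Let a_i = P(absorbed in X | start in state i).
Boundary conditions: a_X = 1, a_U = 0.
For each transient state i, a_i = sum_j P(i->j) * a_j:
  a_Y = 7/16*a_X + 0*a_Y + 1/16*a_Z + 1/8*a_W + 3/8*a_U
  a_Z = 0*a_X + 5/16*a_Y + 1/8*a_Z + 1/16*a_W + 1/2*a_U
  a_W = 1/8*a_X + 1/16*a_Y + 3/8*a_Z + 1/4*a_W + 3/16*a_U

Substituting a_X = 1 and a_U = 0, rearrange to (I - Q) a = r where r[i] = P(i -> X):
  [1, -1/16, -1/8] . (a_Y, a_Z, a_W) = 7/16
  [-5/16, 7/8, -1/16] . (a_Y, a_Z, a_W) = 0
  [-1/16, -3/8, 3/4] . (a_Y, a_Z, a_W) = 1/8

Solving yields:
  a_Y = 1192/2443
  a_Z = 479/2443
  a_W = 746/2443

Starting state is W, so the absorption probability is a_W = 746/2443.

Answer: 746/2443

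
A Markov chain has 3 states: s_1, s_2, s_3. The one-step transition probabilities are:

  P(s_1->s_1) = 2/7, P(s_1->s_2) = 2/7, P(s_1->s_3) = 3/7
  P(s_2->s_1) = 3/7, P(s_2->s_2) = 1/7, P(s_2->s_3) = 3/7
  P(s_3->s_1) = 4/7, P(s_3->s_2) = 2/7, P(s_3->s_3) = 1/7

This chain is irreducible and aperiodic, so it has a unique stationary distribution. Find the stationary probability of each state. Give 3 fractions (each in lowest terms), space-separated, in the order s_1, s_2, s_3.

Answer: 5/12 1/4 1/3

Derivation:
The stationary distribution satisfies pi = pi * P, i.e.:
  pi_s_1 = 2/7*pi_s_1 + 3/7*pi_s_2 + 4/7*pi_s_3
  pi_s_2 = 2/7*pi_s_1 + 1/7*pi_s_2 + 2/7*pi_s_3
  pi_s_3 = 3/7*pi_s_1 + 3/7*pi_s_2 + 1/7*pi_s_3
with normalization: pi_s_1 + pi_s_2 + pi_s_3 = 1.

Using the first 2 balance equations plus normalization, the linear system A*pi = b is:
  [-5/7, 3/7, 4/7] . pi = 0
  [2/7, -6/7, 2/7] . pi = 0
  [1, 1, 1] . pi = 1

Solving yields:
  pi_s_1 = 5/12
  pi_s_2 = 1/4
  pi_s_3 = 1/3

Verification (pi * P):
  5/12*2/7 + 1/4*3/7 + 1/3*4/7 = 5/12 = pi_s_1  (ok)
  5/12*2/7 + 1/4*1/7 + 1/3*2/7 = 1/4 = pi_s_2  (ok)
  5/12*3/7 + 1/4*3/7 + 1/3*1/7 = 1/3 = pi_s_3  (ok)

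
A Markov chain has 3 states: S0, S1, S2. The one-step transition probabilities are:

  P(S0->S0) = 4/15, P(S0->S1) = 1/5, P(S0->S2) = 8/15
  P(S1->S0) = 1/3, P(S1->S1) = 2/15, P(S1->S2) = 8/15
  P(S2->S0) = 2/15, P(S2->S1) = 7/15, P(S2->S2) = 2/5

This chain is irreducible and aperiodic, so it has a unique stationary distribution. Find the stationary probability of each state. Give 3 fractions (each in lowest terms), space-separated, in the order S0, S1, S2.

Answer: 61/272 83/272 8/17

Derivation:
The stationary distribution satisfies pi = pi * P, i.e.:
  pi_S0 = 4/15*pi_S0 + 1/3*pi_S1 + 2/15*pi_S2
  pi_S1 = 1/5*pi_S0 + 2/15*pi_S1 + 7/15*pi_S2
  pi_S2 = 8/15*pi_S0 + 8/15*pi_S1 + 2/5*pi_S2
with normalization: pi_S0 + pi_S1 + pi_S2 = 1.

Using the first 2 balance equations plus normalization, the linear system A*pi = b is:
  [-11/15, 1/3, 2/15] . pi = 0
  [1/5, -13/15, 7/15] . pi = 0
  [1, 1, 1] . pi = 1

Solving yields:
  pi_S0 = 61/272
  pi_S1 = 83/272
  pi_S2 = 8/17

Verification (pi * P):
  61/272*4/15 + 83/272*1/3 + 8/17*2/15 = 61/272 = pi_S0  (ok)
  61/272*1/5 + 83/272*2/15 + 8/17*7/15 = 83/272 = pi_S1  (ok)
  61/272*8/15 + 83/272*8/15 + 8/17*2/5 = 8/17 = pi_S2  (ok)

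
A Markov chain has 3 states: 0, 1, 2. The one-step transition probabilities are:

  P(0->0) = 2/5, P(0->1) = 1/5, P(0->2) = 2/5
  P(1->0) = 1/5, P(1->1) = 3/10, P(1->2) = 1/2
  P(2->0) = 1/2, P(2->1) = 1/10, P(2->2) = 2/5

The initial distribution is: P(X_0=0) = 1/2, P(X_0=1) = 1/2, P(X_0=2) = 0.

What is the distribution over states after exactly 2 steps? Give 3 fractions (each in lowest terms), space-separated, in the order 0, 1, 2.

Propagating the distribution step by step (d_{t+1} = d_t * P):
d_0 = (0=1/2, 1=1/2, 2=0)
  d_1[0] = 1/2*2/5 + 1/2*1/5 + 0*1/2 = 3/10
  d_1[1] = 1/2*1/5 + 1/2*3/10 + 0*1/10 = 1/4
  d_1[2] = 1/2*2/5 + 1/2*1/2 + 0*2/5 = 9/20
d_1 = (0=3/10, 1=1/4, 2=9/20)
  d_2[0] = 3/10*2/5 + 1/4*1/5 + 9/20*1/2 = 79/200
  d_2[1] = 3/10*1/5 + 1/4*3/10 + 9/20*1/10 = 9/50
  d_2[2] = 3/10*2/5 + 1/4*1/2 + 9/20*2/5 = 17/40
d_2 = (0=79/200, 1=9/50, 2=17/40)

Answer: 79/200 9/50 17/40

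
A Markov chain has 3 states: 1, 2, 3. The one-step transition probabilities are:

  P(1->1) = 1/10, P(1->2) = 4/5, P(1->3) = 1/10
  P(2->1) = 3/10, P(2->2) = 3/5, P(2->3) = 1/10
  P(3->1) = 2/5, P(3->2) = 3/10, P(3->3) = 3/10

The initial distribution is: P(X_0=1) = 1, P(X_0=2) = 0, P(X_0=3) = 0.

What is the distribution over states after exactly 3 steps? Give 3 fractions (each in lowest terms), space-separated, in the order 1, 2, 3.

Answer: 127/500 311/500 31/250

Derivation:
Propagating the distribution step by step (d_{t+1} = d_t * P):
d_0 = (1=1, 2=0, 3=0)
  d_1[1] = 1*1/10 + 0*3/10 + 0*2/5 = 1/10
  d_1[2] = 1*4/5 + 0*3/5 + 0*3/10 = 4/5
  d_1[3] = 1*1/10 + 0*1/10 + 0*3/10 = 1/10
d_1 = (1=1/10, 2=4/5, 3=1/10)
  d_2[1] = 1/10*1/10 + 4/5*3/10 + 1/10*2/5 = 29/100
  d_2[2] = 1/10*4/5 + 4/5*3/5 + 1/10*3/10 = 59/100
  d_2[3] = 1/10*1/10 + 4/5*1/10 + 1/10*3/10 = 3/25
d_2 = (1=29/100, 2=59/100, 3=3/25)
  d_3[1] = 29/100*1/10 + 59/100*3/10 + 3/25*2/5 = 127/500
  d_3[2] = 29/100*4/5 + 59/100*3/5 + 3/25*3/10 = 311/500
  d_3[3] = 29/100*1/10 + 59/100*1/10 + 3/25*3/10 = 31/250
d_3 = (1=127/500, 2=311/500, 3=31/250)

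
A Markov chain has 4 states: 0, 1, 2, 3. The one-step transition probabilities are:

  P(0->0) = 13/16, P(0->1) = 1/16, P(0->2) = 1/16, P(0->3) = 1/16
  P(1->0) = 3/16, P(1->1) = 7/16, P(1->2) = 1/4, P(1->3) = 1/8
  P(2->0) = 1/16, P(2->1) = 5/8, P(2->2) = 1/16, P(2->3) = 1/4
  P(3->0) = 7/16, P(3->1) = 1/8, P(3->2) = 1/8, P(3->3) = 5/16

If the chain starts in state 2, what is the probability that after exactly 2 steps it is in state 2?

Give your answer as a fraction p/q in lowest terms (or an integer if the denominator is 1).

Answer: 25/128

Derivation:
Computing P^2 by repeated multiplication:
P^1 =
  0: [13/16, 1/16, 1/16, 1/16]
  1: [3/16, 7/16, 1/4, 1/8]
  2: [1/16, 5/8, 1/16, 1/4]
  3: [7/16, 1/8, 1/8, 5/16]
P^2 =
  0: [45/64, 1/8, 5/64, 3/32]
  1: [39/128, 3/8, 39/256, 43/256]
  2: [9/32, 89/256, 25/128, 45/256]
  3: [67/128, 51/256, 27/256, 11/64]

(P^2)[2 -> 2] = 25/128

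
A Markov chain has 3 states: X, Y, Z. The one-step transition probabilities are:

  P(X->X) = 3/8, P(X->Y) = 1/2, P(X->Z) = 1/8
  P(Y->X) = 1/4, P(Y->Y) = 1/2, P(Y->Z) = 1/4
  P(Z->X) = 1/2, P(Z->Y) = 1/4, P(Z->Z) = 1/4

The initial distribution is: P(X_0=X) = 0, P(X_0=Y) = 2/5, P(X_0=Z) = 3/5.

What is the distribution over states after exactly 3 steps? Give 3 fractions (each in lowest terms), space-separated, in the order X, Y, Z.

Answer: 221/640 9/20 131/640

Derivation:
Propagating the distribution step by step (d_{t+1} = d_t * P):
d_0 = (X=0, Y=2/5, Z=3/5)
  d_1[X] = 0*3/8 + 2/5*1/4 + 3/5*1/2 = 2/5
  d_1[Y] = 0*1/2 + 2/5*1/2 + 3/5*1/4 = 7/20
  d_1[Z] = 0*1/8 + 2/5*1/4 + 3/5*1/4 = 1/4
d_1 = (X=2/5, Y=7/20, Z=1/4)
  d_2[X] = 2/5*3/8 + 7/20*1/4 + 1/4*1/2 = 29/80
  d_2[Y] = 2/5*1/2 + 7/20*1/2 + 1/4*1/4 = 7/16
  d_2[Z] = 2/5*1/8 + 7/20*1/4 + 1/4*1/4 = 1/5
d_2 = (X=29/80, Y=7/16, Z=1/5)
  d_3[X] = 29/80*3/8 + 7/16*1/4 + 1/5*1/2 = 221/640
  d_3[Y] = 29/80*1/2 + 7/16*1/2 + 1/5*1/4 = 9/20
  d_3[Z] = 29/80*1/8 + 7/16*1/4 + 1/5*1/4 = 131/640
d_3 = (X=221/640, Y=9/20, Z=131/640)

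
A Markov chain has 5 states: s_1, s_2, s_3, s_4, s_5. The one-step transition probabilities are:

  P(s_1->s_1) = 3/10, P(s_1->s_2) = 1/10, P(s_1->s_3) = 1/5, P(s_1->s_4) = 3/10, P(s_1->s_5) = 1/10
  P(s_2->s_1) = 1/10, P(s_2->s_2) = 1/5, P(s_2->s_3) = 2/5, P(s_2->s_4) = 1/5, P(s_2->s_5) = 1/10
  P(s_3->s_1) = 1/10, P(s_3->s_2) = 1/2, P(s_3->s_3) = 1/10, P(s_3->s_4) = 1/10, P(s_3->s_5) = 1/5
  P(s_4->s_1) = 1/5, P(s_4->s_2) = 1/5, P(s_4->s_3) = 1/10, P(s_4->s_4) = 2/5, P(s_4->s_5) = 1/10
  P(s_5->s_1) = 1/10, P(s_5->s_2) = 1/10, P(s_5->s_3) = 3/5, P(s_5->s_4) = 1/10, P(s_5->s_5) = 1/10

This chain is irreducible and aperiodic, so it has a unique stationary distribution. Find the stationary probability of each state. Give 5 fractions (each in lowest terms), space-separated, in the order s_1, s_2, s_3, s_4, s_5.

Answer: 594/3889 964/3889 981/3889 863/3889 487/3889

Derivation:
The stationary distribution satisfies pi = pi * P, i.e.:
  pi_s_1 = 3/10*pi_s_1 + 1/10*pi_s_2 + 1/10*pi_s_3 + 1/5*pi_s_4 + 1/10*pi_s_5
  pi_s_2 = 1/10*pi_s_1 + 1/5*pi_s_2 + 1/2*pi_s_3 + 1/5*pi_s_4 + 1/10*pi_s_5
  pi_s_3 = 1/5*pi_s_1 + 2/5*pi_s_2 + 1/10*pi_s_3 + 1/10*pi_s_4 + 3/5*pi_s_5
  pi_s_4 = 3/10*pi_s_1 + 1/5*pi_s_2 + 1/10*pi_s_3 + 2/5*pi_s_4 + 1/10*pi_s_5
  pi_s_5 = 1/10*pi_s_1 + 1/10*pi_s_2 + 1/5*pi_s_3 + 1/10*pi_s_4 + 1/10*pi_s_5
with normalization: pi_s_1 + pi_s_2 + pi_s_3 + pi_s_4 + pi_s_5 = 1.

Using the first 4 balance equations plus normalization, the linear system A*pi = b is:
  [-7/10, 1/10, 1/10, 1/5, 1/10] . pi = 0
  [1/10, -4/5, 1/2, 1/5, 1/10] . pi = 0
  [1/5, 2/5, -9/10, 1/10, 3/5] . pi = 0
  [3/10, 1/5, 1/10, -3/5, 1/10] . pi = 0
  [1, 1, 1, 1, 1] . pi = 1

Solving yields:
  pi_s_1 = 594/3889
  pi_s_2 = 964/3889
  pi_s_3 = 981/3889
  pi_s_4 = 863/3889
  pi_s_5 = 487/3889

Verification (pi * P):
  594/3889*3/10 + 964/3889*1/10 + 981/3889*1/10 + 863/3889*1/5 + 487/3889*1/10 = 594/3889 = pi_s_1  (ok)
  594/3889*1/10 + 964/3889*1/5 + 981/3889*1/2 + 863/3889*1/5 + 487/3889*1/10 = 964/3889 = pi_s_2  (ok)
  594/3889*1/5 + 964/3889*2/5 + 981/3889*1/10 + 863/3889*1/10 + 487/3889*3/5 = 981/3889 = pi_s_3  (ok)
  594/3889*3/10 + 964/3889*1/5 + 981/3889*1/10 + 863/3889*2/5 + 487/3889*1/10 = 863/3889 = pi_s_4  (ok)
  594/3889*1/10 + 964/3889*1/10 + 981/3889*1/5 + 863/3889*1/10 + 487/3889*1/10 = 487/3889 = pi_s_5  (ok)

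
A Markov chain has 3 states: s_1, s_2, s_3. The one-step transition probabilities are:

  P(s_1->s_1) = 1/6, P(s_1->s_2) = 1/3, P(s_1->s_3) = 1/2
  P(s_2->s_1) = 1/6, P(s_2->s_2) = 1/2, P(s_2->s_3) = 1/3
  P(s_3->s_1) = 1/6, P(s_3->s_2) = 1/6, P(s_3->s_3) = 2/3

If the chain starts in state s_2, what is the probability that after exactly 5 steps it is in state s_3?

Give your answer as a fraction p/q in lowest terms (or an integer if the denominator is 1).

Answer: 131/243

Derivation:
Computing P^5 by repeated multiplication:
P^1 =
  s_1: [1/6, 1/3, 1/2]
  s_2: [1/6, 1/2, 1/3]
  s_3: [1/6, 1/6, 2/3]
P^2 =
  s_1: [1/6, 11/36, 19/36]
  s_2: [1/6, 13/36, 17/36]
  s_3: [1/6, 1/4, 7/12]
P^3 =
  s_1: [1/6, 8/27, 29/54]
  s_2: [1/6, 17/54, 14/27]
  s_3: [1/6, 5/18, 5/9]
P^4 =
  s_1: [1/6, 95/324, 175/324]
  s_2: [1/6, 97/324, 173/324]
  s_3: [1/6, 31/108, 59/108]
P^5 =
  s_1: [1/6, 71/243, 263/486]
  s_2: [1/6, 143/486, 131/243]
  s_3: [1/6, 47/162, 44/81]

(P^5)[s_2 -> s_3] = 131/243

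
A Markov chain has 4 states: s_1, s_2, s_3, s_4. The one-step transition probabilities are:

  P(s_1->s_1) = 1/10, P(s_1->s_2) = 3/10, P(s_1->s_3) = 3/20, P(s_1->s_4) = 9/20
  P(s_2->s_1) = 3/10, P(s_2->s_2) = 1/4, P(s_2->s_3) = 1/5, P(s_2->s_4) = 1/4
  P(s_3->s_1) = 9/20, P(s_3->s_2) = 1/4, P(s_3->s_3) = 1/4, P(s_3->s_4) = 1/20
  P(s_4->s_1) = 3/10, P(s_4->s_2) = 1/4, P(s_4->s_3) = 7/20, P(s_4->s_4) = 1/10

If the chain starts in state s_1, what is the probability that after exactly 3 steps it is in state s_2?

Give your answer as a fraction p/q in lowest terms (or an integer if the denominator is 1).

Computing P^3 by repeated multiplication:
P^1 =
  s_1: [1/10, 3/10, 3/20, 9/20]
  s_2: [3/10, 1/4, 1/5, 1/4]
  s_3: [9/20, 1/4, 1/4, 1/20]
  s_4: [3/10, 1/4, 7/20, 1/10]
P^2 =
  s_1: [121/400, 51/200, 27/100, 69/400]
  s_2: [27/100, 53/200, 93/400, 93/400]
  s_3: [99/400, 109/400, 79/400, 113/400]
  s_4: [117/400, 53/200, 87/400, 9/40]
P^3 =
  s_1: [7/25, 2121/8000, 897/4000, 369/1600]
  s_2: [2247/8000, 527/2000, 233/1000, 1781/8000]
  s_3: [2241/8000, 2099/8000, 1919/8000, 1741/8000]
  s_4: [2193/8000, 2117/8000, 23/100, 37/160]

(P^3)[s_1 -> s_2] = 2121/8000

Answer: 2121/8000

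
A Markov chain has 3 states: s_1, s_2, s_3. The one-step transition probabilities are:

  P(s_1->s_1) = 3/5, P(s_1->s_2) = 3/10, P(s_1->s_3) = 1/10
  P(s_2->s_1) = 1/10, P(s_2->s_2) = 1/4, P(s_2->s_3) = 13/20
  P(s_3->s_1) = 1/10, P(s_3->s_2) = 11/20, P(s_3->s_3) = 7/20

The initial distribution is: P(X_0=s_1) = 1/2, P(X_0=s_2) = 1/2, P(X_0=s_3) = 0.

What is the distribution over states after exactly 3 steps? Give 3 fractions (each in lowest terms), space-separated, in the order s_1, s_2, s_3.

Answer: 19/80 1469/4000 1581/4000

Derivation:
Propagating the distribution step by step (d_{t+1} = d_t * P):
d_0 = (s_1=1/2, s_2=1/2, s_3=0)
  d_1[s_1] = 1/2*3/5 + 1/2*1/10 + 0*1/10 = 7/20
  d_1[s_2] = 1/2*3/10 + 1/2*1/4 + 0*11/20 = 11/40
  d_1[s_3] = 1/2*1/10 + 1/2*13/20 + 0*7/20 = 3/8
d_1 = (s_1=7/20, s_2=11/40, s_3=3/8)
  d_2[s_1] = 7/20*3/5 + 11/40*1/10 + 3/8*1/10 = 11/40
  d_2[s_2] = 7/20*3/10 + 11/40*1/4 + 3/8*11/20 = 19/50
  d_2[s_3] = 7/20*1/10 + 11/40*13/20 + 3/8*7/20 = 69/200
d_2 = (s_1=11/40, s_2=19/50, s_3=69/200)
  d_3[s_1] = 11/40*3/5 + 19/50*1/10 + 69/200*1/10 = 19/80
  d_3[s_2] = 11/40*3/10 + 19/50*1/4 + 69/200*11/20 = 1469/4000
  d_3[s_3] = 11/40*1/10 + 19/50*13/20 + 69/200*7/20 = 1581/4000
d_3 = (s_1=19/80, s_2=1469/4000, s_3=1581/4000)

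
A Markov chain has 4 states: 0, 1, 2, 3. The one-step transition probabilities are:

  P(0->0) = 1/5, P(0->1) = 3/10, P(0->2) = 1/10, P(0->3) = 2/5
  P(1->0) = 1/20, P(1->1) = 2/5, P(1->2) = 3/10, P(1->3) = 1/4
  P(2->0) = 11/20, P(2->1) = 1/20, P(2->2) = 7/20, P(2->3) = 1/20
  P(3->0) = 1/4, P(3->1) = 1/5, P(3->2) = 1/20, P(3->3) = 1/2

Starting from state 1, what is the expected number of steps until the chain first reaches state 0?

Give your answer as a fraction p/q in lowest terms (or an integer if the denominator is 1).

Let h_i = expected steps to first reach 0 from state i.
Boundary: h_0 = 0.
First-step equations for the other states:
  h_1 = 1 + 1/20*h_0 + 2/5*h_1 + 3/10*h_2 + 1/4*h_3
  h_2 = 1 + 11/20*h_0 + 1/20*h_1 + 7/20*h_2 + 1/20*h_3
  h_3 = 1 + 1/4*h_0 + 1/5*h_1 + 1/20*h_2 + 1/2*h_3

Substituting h_0 = 0 and rearranging gives the linear system (I - Q) h = 1:
  [3/5, -3/10, -1/4] . (h_1, h_2, h_3) = 1
  [-1/20, 13/20, -1/20] . (h_1, h_2, h_3) = 1
  [-1/5, -1/20, 1/2] . (h_1, h_2, h_3) = 1

Solving yields:
  h_1 = 5300/1199
  h_2 = 2620/1199
  h_3 = 4780/1199

Starting state is 1, so the expected hitting time is h_1 = 5300/1199.

Answer: 5300/1199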